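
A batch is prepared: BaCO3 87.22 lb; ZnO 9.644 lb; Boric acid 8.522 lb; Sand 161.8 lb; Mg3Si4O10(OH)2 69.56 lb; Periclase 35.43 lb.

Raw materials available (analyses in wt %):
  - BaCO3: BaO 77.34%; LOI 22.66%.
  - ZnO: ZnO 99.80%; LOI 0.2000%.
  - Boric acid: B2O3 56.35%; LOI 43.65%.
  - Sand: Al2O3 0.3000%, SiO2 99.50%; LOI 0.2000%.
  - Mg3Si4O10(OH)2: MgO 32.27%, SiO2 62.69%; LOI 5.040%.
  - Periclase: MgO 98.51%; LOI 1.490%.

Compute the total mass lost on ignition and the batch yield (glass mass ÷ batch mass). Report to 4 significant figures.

In-progress results are shown with 4-significant-figure rounding alongside each step — exact precision is kept end to end — every reported figure sees exactly one rounding; derived quantities, including LOI, glass mass, totals, six oxide percentages, the yield, are rebuilt starting from the weights at 344.3 lb of glass in full float precision as quoted within the problem or the answer.
Ignition loss by material:
  BaCO3: 87.22 × 0.2266 = 19.76 lb
  ZnO: 9.644 × 0.002000 = 0.01929 lb
  Boric acid: 8.522 × 0.4365 = 3.720 lb
  Sand: 161.8 × 0.002000 = 0.3236 lb
  Mg3Si4O10(OH)2: 69.56 × 0.05040 = 3.506 lb
  Periclase: 35.43 × 0.01490 = 0.5279 lb
Total LOI = 27.86 lb
Glass = batch − LOI = 372.2 − 27.86 = 344.3 lb

LOI loss = 27.86 lb; glass = 344.3 lb; yield = 92.51%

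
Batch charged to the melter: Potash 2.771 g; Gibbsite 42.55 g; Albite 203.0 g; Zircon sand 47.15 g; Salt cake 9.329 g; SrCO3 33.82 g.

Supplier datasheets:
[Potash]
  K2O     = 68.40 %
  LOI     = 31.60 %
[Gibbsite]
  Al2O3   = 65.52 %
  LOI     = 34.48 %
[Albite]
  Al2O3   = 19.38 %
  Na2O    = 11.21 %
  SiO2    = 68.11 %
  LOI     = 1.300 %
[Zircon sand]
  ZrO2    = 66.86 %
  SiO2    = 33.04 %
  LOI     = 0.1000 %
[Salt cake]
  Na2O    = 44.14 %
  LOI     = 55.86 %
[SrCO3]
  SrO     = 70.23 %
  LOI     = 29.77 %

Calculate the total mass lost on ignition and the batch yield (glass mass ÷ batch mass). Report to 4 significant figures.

LOI loss = 33.51 g; glass = 305.1 g; yield = 90.10%

Every computation holds full precision all the way through; mid-chain values are printed, with 4-significant-figure rounding, when written out. Each reported result sees exactly one rounding — the derived quantities (six oxide percentages, yield, ignition loss, glass mass, totals) are carried in full float precision using the weight values for 305.1 g of glass as they appear in question or answer.
Loss on ignition, line by line:
  Potash: 2.771 × 0.3160 = 0.8756 g
  Gibbsite: 42.55 × 0.3448 = 14.67 g
  Albite: 203.0 × 0.01300 = 2.639 g
  Zircon sand: 47.15 × 0.001000 = 0.04715 g
  Salt cake: 9.329 × 0.5586 = 5.211 g
  SrCO3: 33.82 × 0.2977 = 10.07 g
Total LOI = 33.51 g
Glass = batch − LOI = 338.6 − 33.51 = 305.1 g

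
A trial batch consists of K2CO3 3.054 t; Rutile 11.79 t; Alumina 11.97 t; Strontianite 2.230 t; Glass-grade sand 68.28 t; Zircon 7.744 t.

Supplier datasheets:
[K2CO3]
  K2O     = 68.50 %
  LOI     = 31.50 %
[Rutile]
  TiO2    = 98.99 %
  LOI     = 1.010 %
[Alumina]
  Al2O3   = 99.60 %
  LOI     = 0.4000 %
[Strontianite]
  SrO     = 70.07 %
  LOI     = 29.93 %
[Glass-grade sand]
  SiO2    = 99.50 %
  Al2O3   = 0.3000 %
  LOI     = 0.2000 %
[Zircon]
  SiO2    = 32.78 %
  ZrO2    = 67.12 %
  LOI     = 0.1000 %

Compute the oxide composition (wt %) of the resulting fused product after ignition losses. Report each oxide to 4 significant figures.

Glass mass = 103.1 t (batch 105.1 − LOI 1.941).
Composition: TiO2 11.32%, SiO2 68.34%, SrO 1.515%, Al2O3 11.76%, ZrO2 5.040%, K2O 2.029%

In-progress results are printed rounded to four significant figures in the printout — all internal work holds full float precision from start to finish; every reported number is rounded just once — all derived quantities are recomputed from the batch weights per 103.1 t of glass in full float precision (ignition loss, glass mass, the six compositions, yield, totals) as written in the problem or the answer.
Per-oxide mass from batch:
  TiO2: 11.79·0.9899 = 11.67 t
  SiO2: 68.28·0.9950 + 7.744·0.3278 = 70.48 t
  SrO: 2.230·0.7007 = 1.563 t
  Al2O3: 11.97·0.9960 + 68.28·0.003000 = 12.13 t
  ZrO2: 7.744·0.6712 = 5.198 t
  K2O: 3.054·0.6850 = 2.092 t
LOI: 3.054·0.3150 + 11.79·0.01010 + 11.97·0.004000 + 2.230·0.2993 + 68.28·0.002000 + 7.744·0.001000 = 1.941 t
Net of LOI, the glass mass = 105.1 − 1.941 = 103.1 t (equal to the oxide-mass sum)
oxide / glass × 100 gives the wt %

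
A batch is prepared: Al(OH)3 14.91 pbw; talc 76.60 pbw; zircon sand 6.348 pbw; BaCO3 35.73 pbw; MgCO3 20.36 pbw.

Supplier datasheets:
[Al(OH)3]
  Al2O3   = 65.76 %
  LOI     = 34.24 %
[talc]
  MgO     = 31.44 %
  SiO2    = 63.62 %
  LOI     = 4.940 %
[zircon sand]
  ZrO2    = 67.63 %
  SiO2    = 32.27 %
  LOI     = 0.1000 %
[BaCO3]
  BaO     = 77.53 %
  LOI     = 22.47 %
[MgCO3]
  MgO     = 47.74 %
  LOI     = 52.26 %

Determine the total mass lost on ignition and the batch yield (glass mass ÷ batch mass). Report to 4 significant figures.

LOI loss = 27.56 pbw; glass = 126.4 pbw; yield = 82.10%

Mid-chain values are shown, rounded to 4 significant digits, in the printout; the working math holds full float precision in every operation; each reported number is rounded only once; the derived quantities are carried from the batch weights per 126.4 pbw of glass in exact precision (LOI, glass mass, five oxide percentages, the yield, totals), exactly as shown in the question or the answer.
Ignition loss by material:
  Al(OH)3: 14.91 × 0.3424 = 5.105 pbw
  talc: 76.60 × 0.04940 = 3.784 pbw
  zircon sand: 6.348 × 0.001000 = 0.006348 pbw
  BaCO3: 35.73 × 0.2247 = 8.029 pbw
  MgCO3: 20.36 × 0.5226 = 10.64 pbw
Total LOI = 27.56 pbw
Glass = batch − LOI = 153.9 − 27.56 = 126.4 pbw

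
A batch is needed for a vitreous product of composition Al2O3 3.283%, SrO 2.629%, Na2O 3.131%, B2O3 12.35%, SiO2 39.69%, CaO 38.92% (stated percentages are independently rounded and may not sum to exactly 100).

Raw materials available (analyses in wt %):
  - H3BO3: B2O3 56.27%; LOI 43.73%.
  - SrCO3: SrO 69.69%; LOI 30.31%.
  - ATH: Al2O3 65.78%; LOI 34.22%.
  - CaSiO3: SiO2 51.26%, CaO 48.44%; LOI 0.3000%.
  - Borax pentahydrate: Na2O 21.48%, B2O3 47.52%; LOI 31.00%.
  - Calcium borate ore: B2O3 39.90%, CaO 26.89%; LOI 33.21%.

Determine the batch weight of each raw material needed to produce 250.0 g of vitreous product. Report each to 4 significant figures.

Each numeric step runs at full float precision at all times; in-progress results are shown rounded to four significant digits across the worked steps. Every reported value is rounded only once. All derived quantities are computed at exact precision (the totals, LOI, the yield, six oxide percentages, net glass mass) from the weighed amounts per 250.0 g of glass, as they appear in either problem or answer.
Target oxide masses per 250.0 g vitreous product:
  Al2O3: 3.283% × 250.0 = 8.208 g
  SrO: 2.629% × 250.0 = 6.572 g
  Na2O: 3.131% × 250.0 = 7.828 g
  B2O3: 12.35% × 250.0 = 30.88 g
  SiO2: 39.69% × 250.0 = 99.22 g
  CaO: 38.92% × 250.0 = 97.30 g
Mass-balance tally per oxide working from each reported weight, at the basis given (delivered sums recover each target exact up to rounding of places):
  Al2O3: 12.48·0.6578 = 8.209 g (target 8.208 g)
  SrO: 9.431·0.6969 = 6.572 g (target 6.572 g)
  Na2O: 36.44·0.2148 = 7.827 g (target 7.828 g)
  B2O3: 14.78·0.5627 + 36.44·0.4752 + 13.14·0.3990 = 30.88 g (target 30.88 g)
  SiO2: 193.6·0.5126 = 99.24 g (target 99.22 g)
  CaO: 193.6·0.4844 + 13.14·0.2689 = 97.31 g (target 97.30 g)
The glass-mass cross-check: net batch after ignition = 250.0 g (targets for the oxides total 250.0 g; against the stated basis, 250.0 g — gaps are rounding artifacts).
Batch total: Σ batch = 279.9 g; LOI removed, Σ of batch·LOI: 29.83 g; glass ÷ batch gives a yield of 89.34%.

Batch per 250.0 g vitreous product:
  H3BO3: 14.78 g
  SrCO3: 9.431 g
  ATH: 12.48 g
  CaSiO3: 193.6 g
  Borax pentahydrate: 36.44 g
  Calcium borate ore: 13.14 g
Total batch = 279.9 g; LOI loss = 29.83 g; yield = 89.34%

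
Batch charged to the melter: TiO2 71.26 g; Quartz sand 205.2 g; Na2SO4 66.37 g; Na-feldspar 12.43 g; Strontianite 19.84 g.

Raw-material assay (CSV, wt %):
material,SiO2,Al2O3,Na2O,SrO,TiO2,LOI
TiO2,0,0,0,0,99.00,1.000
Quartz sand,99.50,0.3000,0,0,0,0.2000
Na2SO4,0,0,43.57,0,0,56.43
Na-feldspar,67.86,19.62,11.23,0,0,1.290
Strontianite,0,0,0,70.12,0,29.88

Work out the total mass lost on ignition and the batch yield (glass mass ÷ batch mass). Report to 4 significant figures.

Values along the way are shown, with 4-significant-digit rounding, when written out — the working math runs at full precision throughout; each reported figure is rounded a single time. Derived quantities, which include the yield, net glass mass, the five compositions, LOI, totals, are recomputed in full float precision, precisely as stated by problem or answer, from the weighed amounts per 330.4 g of glass.
Per-material ignition loss:
  TiO2: 71.26 × 0.01000 = 0.7126 g
  Quartz sand: 205.2 × 0.002000 = 0.4104 g
  Na2SO4: 66.37 × 0.5643 = 37.45 g
  Na-feldspar: 12.43 × 0.01290 = 0.1603 g
  Strontianite: 19.84 × 0.2988 = 5.928 g
Total LOI = 44.66 g
Glass = batch − LOI = 375.1 − 44.66 = 330.4 g

LOI loss = 44.66 g; glass = 330.4 g; yield = 88.09%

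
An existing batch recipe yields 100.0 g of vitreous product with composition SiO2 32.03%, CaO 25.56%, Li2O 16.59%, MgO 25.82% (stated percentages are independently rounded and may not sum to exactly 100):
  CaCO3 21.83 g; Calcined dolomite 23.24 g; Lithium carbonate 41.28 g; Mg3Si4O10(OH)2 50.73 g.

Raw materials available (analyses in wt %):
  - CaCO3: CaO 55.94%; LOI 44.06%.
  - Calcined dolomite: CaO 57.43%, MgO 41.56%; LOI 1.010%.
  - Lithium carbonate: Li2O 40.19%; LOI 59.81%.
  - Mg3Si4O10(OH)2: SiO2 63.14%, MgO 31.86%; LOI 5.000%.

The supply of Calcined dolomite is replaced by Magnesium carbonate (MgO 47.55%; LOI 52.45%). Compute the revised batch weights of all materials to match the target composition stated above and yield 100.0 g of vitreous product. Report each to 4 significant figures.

Exact precision is kept all the way through. Rounding to four significant digits extends to each in-between result as shown. A single rounding yields each reported figure; the derived quantities are recomputed at exact precision (yield, LOI, the totals, net glass mass, four oxide percentages) starting from the weights for 100.0 g of glass exactly as printed in the problem or answer text.
Oxide-by-oxide targets in 100.0 g vitreous product:
  SiO2: 32.03% × 100.0 = 32.03 g
  CaO: 25.56% × 100.0 = 25.56 g
  Li2O: 16.59% × 100.0 = 16.59 g
  MgO: 25.82% × 100.0 = 25.82 g
Per-oxide balance check working from each reported weight, at the basis given (summed amounts equal target values net of answer rounding effects):
  SiO2: 50.73·0.6314 = 32.03 g (target 32.03 g)
  CaO: 45.69·0.5594 = 25.56 g (target 25.56 g)
  Li2O: 41.28·0.4019 = 16.59 g (target 16.59 g)
  MgO: 20.31·0.4755 + 50.73·0.3186 = 25.82 g (target 25.82 g)
Glass-mass sanity pass: total charge less LOI = 100.0 g (the targets, summed, come to 100.0 g; against the stated basis, 100.0 g — deltas are rounding alone).
Whole-batch sum: Σ batch = 158.0 g; LOI removed, Σ of batch·LOI: 58.01 g; yield: glass divided by total = 63.29%.

Revised batch per 100.0 g vitreous product:
  CaCO3: 45.69 g
  Magnesium carbonate: 20.31 g
  Lithium carbonate: 41.28 g
  Mg3Si4O10(OH)2: 50.73 g
Total batch = 158.0 g; LOI loss = 58.01 g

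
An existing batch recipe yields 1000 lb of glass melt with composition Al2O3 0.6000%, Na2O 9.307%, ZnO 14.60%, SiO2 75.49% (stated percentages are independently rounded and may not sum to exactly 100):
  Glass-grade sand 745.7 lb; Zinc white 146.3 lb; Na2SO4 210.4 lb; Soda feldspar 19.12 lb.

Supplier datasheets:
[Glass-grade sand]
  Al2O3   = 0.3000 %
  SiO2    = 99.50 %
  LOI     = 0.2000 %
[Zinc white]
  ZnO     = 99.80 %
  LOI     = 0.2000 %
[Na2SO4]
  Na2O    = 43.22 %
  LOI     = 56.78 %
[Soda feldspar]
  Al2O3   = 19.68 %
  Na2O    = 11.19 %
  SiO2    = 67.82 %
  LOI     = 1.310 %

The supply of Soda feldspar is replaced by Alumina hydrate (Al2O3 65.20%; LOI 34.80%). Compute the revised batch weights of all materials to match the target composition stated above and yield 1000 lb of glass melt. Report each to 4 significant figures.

The working math keeps full float precision at every stage — working values are printed rounded to four significant digits alongside each step — each reported value takes just one rounding. Derived quantities are computed from the weighed amounts for 1000 lb of glass in exact precision (the yield, totals, the four compositions, LOI, glass mass), as given in the problem or answer text.
Oxide-by-oxide targets in 1000 lb glass melt:
  Al2O3: 0.6000% × 1000 = 6.000 lb
  Na2O: 9.307% × 1000 = 93.07 lb
  ZnO: 14.60% × 1000 = 146.0 lb
  SiO2: 75.49% × 1000 = 754.9 lb
Verifying the oxide balance with the batch weights as given, against the basis in use (every target is met by its sum given rounding of the digits):
  Al2O3: 758.7·0.003000 + 5.712·0.6520 = 6.000 lb (target 6.000 lb)
  Na2O: 215.3·0.4322 = 93.05 lb (target 93.07 lb)
  ZnO: 146.3·0.9980 = 146.0 lb (target 146.0 lb)
  SiO2: 758.7·0.9950 = 754.9 lb (target 754.9 lb)
Glass-mass sanity pass: net batch after ignition = 1000 lb (oxide target masses add up to 1000 lb; against the stated basis, 1000 lb — any gap is answer rounding).
Whole-batch sum: Σ batch = 1126 lb; loss to ignition Σ batch·LOI = 126.0 lb; glass ÷ batch gives a yield of 88.81%.

Revised batch per 1000 lb glass melt:
  Glass-grade sand: 758.7 lb
  Zinc white: 146.3 lb
  Na2SO4: 215.3 lb
  Alumina hydrate: 5.712 lb
Total batch = 1126 lb; LOI loss = 126.0 lb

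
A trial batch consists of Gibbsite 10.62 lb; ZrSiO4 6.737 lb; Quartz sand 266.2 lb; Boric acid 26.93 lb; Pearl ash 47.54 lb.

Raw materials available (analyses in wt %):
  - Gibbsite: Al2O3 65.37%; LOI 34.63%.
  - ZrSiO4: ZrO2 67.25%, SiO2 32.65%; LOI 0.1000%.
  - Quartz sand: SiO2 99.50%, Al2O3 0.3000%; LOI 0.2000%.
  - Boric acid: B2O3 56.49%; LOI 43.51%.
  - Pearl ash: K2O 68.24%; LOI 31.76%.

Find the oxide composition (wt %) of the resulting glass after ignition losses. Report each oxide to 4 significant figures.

Glass mass = 327.0 lb (batch 358.0 − LOI 31.03).
Composition: K2O 9.921%, ZrO2 1.386%, B2O3 4.652%, SiO2 81.67%, Al2O3 2.367%

Every computation runs at full precision at each step — the intermediate values appear rounded off to 4 significant figures in the printout — every reported figure receives exactly one rounding — all derived quantities are re-derived using the weight values for 327.0 lb of glass in full precision (yield, net glass mass, the five compositions, totals, ignition loss) as set out in the problem or the answer.
What the batch supplies per oxide:
  K2O: 47.54·0.6824 = 32.44 lb
  ZrO2: 6.737·0.6725 = 4.531 lb
  B2O3: 26.93·0.5649 = 15.21 lb
  SiO2: 6.737·0.3265 + 266.2·0.9950 = 267.1 lb
  Al2O3: 10.62·0.6537 + 266.2·0.003000 = 7.741 lb
LOI: 10.62·0.3463 + 6.737·0.001000 + 266.2·0.002000 + 26.93·0.4351 + 47.54·0.3176 = 31.03 lb
batch − LOI leaves glass = 358.0 − 31.03 = 327.0 lb (= the summed oxide contributions)
wt %: oxide over glass, times 100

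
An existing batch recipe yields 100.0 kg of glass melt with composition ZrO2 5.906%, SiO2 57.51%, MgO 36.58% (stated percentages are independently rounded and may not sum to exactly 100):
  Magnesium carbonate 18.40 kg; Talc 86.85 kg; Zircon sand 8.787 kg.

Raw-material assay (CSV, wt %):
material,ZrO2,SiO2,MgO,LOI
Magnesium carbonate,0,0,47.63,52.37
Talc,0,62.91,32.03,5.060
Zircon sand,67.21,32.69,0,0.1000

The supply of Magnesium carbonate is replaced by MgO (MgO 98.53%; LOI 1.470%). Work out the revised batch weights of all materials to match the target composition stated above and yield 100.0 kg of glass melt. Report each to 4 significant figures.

Revised batch per 100.0 kg glass melt:
  MgO: 8.893 kg
  Talc: 86.85 kg
  Zircon sand: 8.787 kg
Total batch = 104.5 kg; LOI loss = 4.534 kg

The working math runs at exact precision through the solve — working values are displayed rounded off to 4 significant digits across the worked steps. Every reported value is rounded just once. Derived quantities, which include LOI, the totals, the three compositions, net glass mass, the yield, are carried at full float precision, as they appear in the question or the answer, using the weight values for 100.0 kg of glass.
Oxide mass targets, per 100.0 kg glass melt:
  ZrO2: 5.906% × 100.0 = 5.906 kg
  SiO2: 57.51% × 100.0 = 57.51 kg
  MgO: 36.58% × 100.0 = 36.58 kg
A balance pass over the oxides, on the weights just shown, versus the basis set out (sums match the target masses net of answer rounding effects):
  ZrO2: 8.787·0.6721 = 5.906 kg (target 5.906 kg)
  SiO2: 86.85·0.6291 + 8.787·0.3269 = 57.51 kg (target 57.51 kg)
  MgO: 8.893·0.9853 + 86.85·0.3203 = 36.58 kg (target 36.58 kg)
The glass-mass cross-check: the batch minus its LOI: 100.0 kg (summing oxide targets gives 100.0 kg; with the basis standing at 100.0 kg — a pure rounding effect).
Batch grand total — Σ batch = 104.5 kg; the LOI term Σ batch·LOI equals 4.534 kg; yield = glass ÷ total batch = 95.66%.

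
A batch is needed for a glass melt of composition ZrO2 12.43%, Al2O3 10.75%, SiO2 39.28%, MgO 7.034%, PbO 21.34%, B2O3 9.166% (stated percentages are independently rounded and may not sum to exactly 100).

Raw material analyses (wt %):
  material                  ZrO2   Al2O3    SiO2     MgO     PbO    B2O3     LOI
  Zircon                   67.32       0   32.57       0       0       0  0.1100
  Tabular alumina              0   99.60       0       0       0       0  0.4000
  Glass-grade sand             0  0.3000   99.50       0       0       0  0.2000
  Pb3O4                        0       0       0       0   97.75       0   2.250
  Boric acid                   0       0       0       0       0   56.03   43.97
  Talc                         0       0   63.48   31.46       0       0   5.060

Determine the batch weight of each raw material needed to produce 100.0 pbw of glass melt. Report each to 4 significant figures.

Batch per 100.0 pbw glass melt:
  Zircon: 18.46 pbw
  Tabular alumina: 10.74 pbw
  Glass-grade sand: 19.17 pbw
  Pb3O4: 21.83 pbw
  Boric acid: 16.36 pbw
  Talc: 22.36 pbw
Total batch = 108.9 pbw; LOI loss = 8.918 pbw; yield = 91.81%

Intermediates are displayed rounded off to 4 significant figures across the worked steps; every computation carries full float precision from first step to last; each reported value includes exactly one rounding; derived quantities, which include glass mass, the totals, yield, six oxide percentages, LOI, are rebuilt in full precision, as given in the problem or answer text, using the weight values on 100.0 pbw of glass.
Per-oxide target masses for 100.0 pbw glass melt:
  ZrO2: 12.43% × 100.0 = 12.43 pbw
  Al2O3: 10.75% × 100.0 = 10.75 pbw
  SiO2: 39.28% × 100.0 = 39.28 pbw
  MgO: 7.034% × 100.0 = 7.034 pbw
  PbO: 21.34% × 100.0 = 21.34 pbw
  B2O3: 9.166% × 100.0 = 9.166 pbw
Balance tally, oxide-wise, using the reported weights, relative to the basis at hand (summed amounts equal target values exact up to rounding of places):
  ZrO2: 18.46·0.6732 = 12.43 pbw (target 12.43 pbw)
  Al2O3: 10.74·0.9960 + 19.17·0.003000 = 10.75 pbw (target 10.75 pbw)
  SiO2: 18.46·0.3257 + 19.17·0.9950 + 22.36·0.6348 = 39.28 pbw (target 39.28 pbw)
  MgO: 22.36·0.3146 = 7.034 pbw (target 7.034 pbw)
  PbO: 21.83·0.9775 = 21.34 pbw (target 21.34 pbw)
  B2O3: 16.36·0.5603 = 9.167 pbw (target 9.166 pbw)
Glass-mass bookkeeping: net batch after ignition = 100.0 pbw (the Σ of target masses is 100.0 pbw; versus the stated basis of 100.0 pbw — any gap is answer rounding).
Batch grand total — Σ batch = 108.9 pbw; LOI loss = Σ batch·LOI = 8.918 pbw; yield = glass ÷ total batch = 91.81%.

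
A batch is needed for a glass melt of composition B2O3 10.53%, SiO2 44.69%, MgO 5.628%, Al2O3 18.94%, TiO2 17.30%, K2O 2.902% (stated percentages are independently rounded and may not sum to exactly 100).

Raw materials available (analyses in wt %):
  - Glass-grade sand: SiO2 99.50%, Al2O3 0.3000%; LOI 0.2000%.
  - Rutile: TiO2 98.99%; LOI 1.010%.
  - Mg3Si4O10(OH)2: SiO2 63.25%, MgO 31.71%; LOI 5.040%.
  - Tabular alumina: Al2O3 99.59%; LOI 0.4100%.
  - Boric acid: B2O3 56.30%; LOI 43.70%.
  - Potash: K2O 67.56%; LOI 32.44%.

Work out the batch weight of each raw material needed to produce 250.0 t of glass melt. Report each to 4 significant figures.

Each numeric step keeps full float precision throughout; intermediates are displayed, with 4-significant-figure rounding, between the steps — every reported value includes exactly one rounding. The derived quantities (ignition loss, glass mass, totals, the six compositions, yield) are rebuilt in full precision from the weighed amounts on 250.0 t of glass, exactly as printed in either problem or answer.
Target masses of each oxide per 250.0 t glass melt:
  B2O3: 10.53% × 250.0 = 26.32 t
  SiO2: 44.69% × 250.0 = 111.7 t
  MgO: 5.628% × 250.0 = 14.07 t
  Al2O3: 18.94% × 250.0 = 47.35 t
  TiO2: 17.30% × 250.0 = 43.25 t
  K2O: 2.902% × 250.0 = 7.255 t
Mass-balance tally per oxide given the weights on record, at the basis given (sums match the target masses modulo rounding of the values):
  B2O3: 46.76·0.5630 = 26.33 t (target 26.32 t)
  SiO2: 84.08·0.9950 + 44.37·0.6325 = 111.7 t (target 111.7 t)
  MgO: 44.37·0.3171 = 14.07 t (target 14.07 t)
  Al2O3: 84.08·0.003000 + 47.29·0.9959 = 47.35 t (target 47.35 t)
  TiO2: 43.69·0.9899 = 43.25 t (target 43.25 t)
  K2O: 10.74·0.6756 = 7.256 t (target 7.255 t)
Glass-mass bookkeeping: batch Σ − ignition loss = 250.0 t (summing oxide targets gives 250.0 t; stated basis 250.0 t — deltas are rounding alone).
Batch total: Σ batch = 276.9 t; LOI loss = Σ batch·LOI = 26.96 t; as yield: glass ÷ batch → 90.27%.

Batch per 250.0 t glass melt:
  Glass-grade sand: 84.08 t
  Rutile: 43.69 t
  Mg3Si4O10(OH)2: 44.37 t
  Tabular alumina: 47.29 t
  Boric acid: 46.76 t
  Potash: 10.74 t
Total batch = 276.9 t; LOI loss = 26.96 t; yield = 90.27%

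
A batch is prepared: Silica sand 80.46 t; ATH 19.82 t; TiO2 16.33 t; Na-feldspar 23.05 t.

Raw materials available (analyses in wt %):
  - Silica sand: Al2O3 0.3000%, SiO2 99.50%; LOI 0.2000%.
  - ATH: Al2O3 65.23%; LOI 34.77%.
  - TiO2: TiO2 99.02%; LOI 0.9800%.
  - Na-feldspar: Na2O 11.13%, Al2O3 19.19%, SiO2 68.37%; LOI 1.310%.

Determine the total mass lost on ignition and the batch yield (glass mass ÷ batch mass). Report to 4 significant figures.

The intermediate values appear rounded off to 4 significant figures between the steps — full precision is kept at each step — each reported value takes exactly one rounding; the derived quantities, including totals, the four compositions, yield, glass mass, LOI, are rebuilt using the weight values for 132.1 t of glass in full precision as they appear in problem or answer.
LOI of each material in turn:
  Silica sand: 80.46 × 0.002000 = 0.1609 t
  ATH: 19.82 × 0.3477 = 6.891 t
  TiO2: 16.33 × 0.009800 = 0.1600 t
  Na-feldspar: 23.05 × 0.01310 = 0.3020 t
Total LOI = 7.514 t
Glass = batch − LOI = 139.7 − 7.514 = 132.1 t

LOI loss = 7.514 t; glass = 132.1 t; yield = 94.62%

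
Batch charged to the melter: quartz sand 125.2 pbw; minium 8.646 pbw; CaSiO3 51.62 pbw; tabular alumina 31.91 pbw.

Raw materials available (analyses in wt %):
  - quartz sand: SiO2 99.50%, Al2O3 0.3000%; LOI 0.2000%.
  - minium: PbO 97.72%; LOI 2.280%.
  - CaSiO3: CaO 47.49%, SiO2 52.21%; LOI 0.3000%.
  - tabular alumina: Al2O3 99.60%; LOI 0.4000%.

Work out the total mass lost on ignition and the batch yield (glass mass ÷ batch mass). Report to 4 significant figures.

LOI loss = 0.7300 pbw; glass = 216.6 pbw; yield = 99.66%

The working math keeps exact precision through the solve. The intermediate values are shown rounded to four significant digits in the working; each reported result includes exactly one rounding. All derived quantities, including the yield, net glass mass, ignition loss, the totals, four oxide percentages, are rebuilt using the weight values for 216.6 pbw of glass at full precision as given in the problem or the answer.
Ignition loss by material:
  quartz sand: 125.2 × 0.002000 = 0.2504 pbw
  minium: 8.646 × 0.02280 = 0.1971 pbw
  CaSiO3: 51.62 × 0.003000 = 0.1549 pbw
  tabular alumina: 31.91 × 0.004000 = 0.1276 pbw
Total LOI = 0.7300 pbw
Glass = batch − LOI = 217.4 − 0.7300 = 216.6 pbw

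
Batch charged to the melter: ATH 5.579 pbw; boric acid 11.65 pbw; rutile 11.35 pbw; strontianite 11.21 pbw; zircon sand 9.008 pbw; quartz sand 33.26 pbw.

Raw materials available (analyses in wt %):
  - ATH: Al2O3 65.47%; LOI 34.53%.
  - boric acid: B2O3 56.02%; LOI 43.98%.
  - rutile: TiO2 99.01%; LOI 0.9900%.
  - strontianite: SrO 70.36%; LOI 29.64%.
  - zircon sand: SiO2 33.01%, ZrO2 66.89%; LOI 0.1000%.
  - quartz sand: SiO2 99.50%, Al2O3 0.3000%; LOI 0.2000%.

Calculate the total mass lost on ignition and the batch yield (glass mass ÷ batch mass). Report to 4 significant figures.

LOI loss = 10.56 pbw; glass = 71.50 pbw; yield = 87.13%

Full precision is maintained all the way through. The intermediate values are shown rounded to 4 significant figures when written out — every reported figure includes exactly one rounding; derived quantities are recomputed from the weighed amounts at 71.50 pbw of glass in full precision (totals, the yield, glass mass, LOI, six oxide percentages) as they appear in the problem or the answer.
Ignition loss by material:
  ATH: 5.579 × 0.3453 = 1.926 pbw
  boric acid: 11.65 × 0.4398 = 5.124 pbw
  rutile: 11.35 × 0.009900 = 0.1124 pbw
  strontianite: 11.21 × 0.2964 = 3.323 pbw
  zircon sand: 9.008 × 0.001000 = 0.009008 pbw
  quartz sand: 33.26 × 0.002000 = 0.06652 pbw
Total LOI = 10.56 pbw
Glass = batch − LOI = 82.06 − 10.56 = 71.50 pbw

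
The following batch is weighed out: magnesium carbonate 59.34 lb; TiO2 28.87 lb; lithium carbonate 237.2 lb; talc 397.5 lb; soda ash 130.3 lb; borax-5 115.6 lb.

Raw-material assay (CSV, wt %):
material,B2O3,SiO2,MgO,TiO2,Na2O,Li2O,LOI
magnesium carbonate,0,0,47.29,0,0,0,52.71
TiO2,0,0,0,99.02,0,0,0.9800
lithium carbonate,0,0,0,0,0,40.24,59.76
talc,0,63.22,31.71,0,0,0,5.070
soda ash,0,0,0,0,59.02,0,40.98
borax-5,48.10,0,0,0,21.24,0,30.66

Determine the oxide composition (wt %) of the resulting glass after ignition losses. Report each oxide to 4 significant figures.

All internal work maintains full precision all the way through. Working values are printed rounded to 4 significant figures across the worked steps. Each reported value is rounded once only; all derived quantities (LOI, the yield, glass mass, six oxide percentages, the totals) are computed at full float precision from the batch weights for 686.5 lb of glass as they appear in the problem or answer text.
Oxide masses out of the charge:
  B2O3: 115.6·0.4810 = 55.60 lb
  SiO2: 397.5·0.6322 = 251.3 lb
  MgO: 59.34·0.4729 + 397.5·0.3171 = 154.1 lb
  TiO2: 28.87·0.9902 = 28.59 lb
  Na2O: 130.3·0.5902 + 115.6·0.2124 = 101.5 lb
  Li2O: 237.2·0.4024 = 95.45 lb
LOI: 59.34·0.5271 + 28.87·0.009800 + 237.2·0.5976 + 397.5·0.05070 + 130.3·0.4098 + 115.6·0.3066 = 282.3 lb
The glass mass, total less LOI, = 968.8 − 282.3 = 686.5 lb (consistent with Σ oxide mass)
percent by weight: oxide/glass ×100

Glass mass = 686.5 lb (batch 968.8 − LOI 282.3).
Composition: B2O3 8.100%, SiO2 36.61%, MgO 22.45%, TiO2 4.164%, Na2O 14.78%, Li2O 13.90%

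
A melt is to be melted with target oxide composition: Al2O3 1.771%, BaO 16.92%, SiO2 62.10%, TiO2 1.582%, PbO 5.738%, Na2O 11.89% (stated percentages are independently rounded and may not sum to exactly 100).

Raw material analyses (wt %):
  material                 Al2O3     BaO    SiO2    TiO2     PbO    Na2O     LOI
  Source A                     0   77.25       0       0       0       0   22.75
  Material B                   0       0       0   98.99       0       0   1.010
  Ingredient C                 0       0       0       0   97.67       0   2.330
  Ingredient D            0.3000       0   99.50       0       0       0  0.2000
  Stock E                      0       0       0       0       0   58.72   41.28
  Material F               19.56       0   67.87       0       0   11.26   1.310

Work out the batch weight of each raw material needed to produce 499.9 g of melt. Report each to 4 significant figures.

Batch per 499.9 g melt:
  Source A: 109.5 g
  Material B: 7.989 g
  Ingredient C: 29.37 g
  Ingredient D: 284.1 g
  Stock E: 93.38 g
  Material F: 40.90 g
Total batch = 565.2 g; LOI loss = 65.33 g; yield = 88.44%

Full precision is carried in all steps; values along the way are shown rounded to 4 significant figures in the printout — exactly one rounding is applied to every reported figure; derived quantities (the six compositions, the totals, net glass mass, ignition loss, the yield) are rebuilt at full float precision using the weight values on 499.9 g of glass, as set out in problem or answer.
Target oxide masses per 499.9 g melt:
  Al2O3: 1.771% × 499.9 = 8.853 g
  BaO: 16.92% × 499.9 = 84.58 g
  SiO2: 62.10% × 499.9 = 310.4 g
  TiO2: 1.582% × 499.9 = 7.908 g
  PbO: 5.738% × 499.9 = 28.68 g
  Na2O: 11.89% × 499.9 = 59.44 g
Sums-versus-targets review using the reported weights, per the basis as stated (oxide sums agree with the targets given rounding of the digits):
  Al2O3: 284.1·0.003000 + 40.90·0.1956 = 8.852 g (target 8.853 g)
  BaO: 109.5·0.7725 = 84.59 g (target 84.58 g)
  SiO2: 284.1·0.9950 + 40.90·0.6787 = 310.4 g (target 310.4 g)
  TiO2: 7.989·0.9899 = 7.908 g (target 7.908 g)
  PbO: 29.37·0.9767 = 28.69 g (target 28.68 g)
  Na2O: 93.38·0.5872 + 40.90·0.1126 = 59.44 g (target 59.44 g)
Auditing the glass mass value: batch total minus LOI = 499.9 g (summing oxide targets gives 499.9 g; versus the stated basis of 499.9 g — any gap is answer rounding).
Summing the batch: Σ batch = 565.2 g; ignition loss, Σ(batch × LOI) = 65.33 g; yield, glass over the total, = 88.44%.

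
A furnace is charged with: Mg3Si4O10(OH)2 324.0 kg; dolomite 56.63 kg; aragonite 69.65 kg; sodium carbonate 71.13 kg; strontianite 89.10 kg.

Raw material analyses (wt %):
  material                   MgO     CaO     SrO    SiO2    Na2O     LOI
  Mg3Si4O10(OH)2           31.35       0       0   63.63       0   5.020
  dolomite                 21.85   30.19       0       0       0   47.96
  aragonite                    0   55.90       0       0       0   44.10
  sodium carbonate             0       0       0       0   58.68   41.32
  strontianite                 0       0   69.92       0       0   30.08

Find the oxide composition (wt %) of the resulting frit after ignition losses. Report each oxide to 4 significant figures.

Glass mass = 480.2 kg (batch 610.5 − LOI 130.3).
Composition: MgO 23.73%, CaO 11.67%, SrO 12.97%, SiO2 42.93%, Na2O 8.692%

Every computation keeps full float precision in every operation. Rounding to 4 significant figures applies to each working value as displayed; every reported figure includes exactly one rounding. The derived quantities (ignition loss, the totals, five oxide percentages, the yield, net glass mass) are re-derived from the batch weights per 480.2 kg of glass in exact precision exactly as printed in the question or the answer.
Oxide masses out of the charge:
  MgO: 324.0·0.3135 + 56.63·0.2185 = 113.9 kg
  CaO: 56.63·0.3019 + 69.65·0.5590 = 56.03 kg
  SrO: 89.10·0.6992 = 62.30 kg
  SiO2: 324.0·0.6363 = 206.2 kg
  Na2O: 71.13·0.5868 = 41.74 kg
LOI: 324.0·0.05020 + 56.63·0.4796 + 69.65·0.4410 + 71.13·0.4132 + 89.10·0.3008 = 130.3 kg
Glass = total batch minus LOI = 610.5 − 130.3 = 480.2 kg (matching Σ of the oxides)
each wt % is 100 × oxide ÷ glass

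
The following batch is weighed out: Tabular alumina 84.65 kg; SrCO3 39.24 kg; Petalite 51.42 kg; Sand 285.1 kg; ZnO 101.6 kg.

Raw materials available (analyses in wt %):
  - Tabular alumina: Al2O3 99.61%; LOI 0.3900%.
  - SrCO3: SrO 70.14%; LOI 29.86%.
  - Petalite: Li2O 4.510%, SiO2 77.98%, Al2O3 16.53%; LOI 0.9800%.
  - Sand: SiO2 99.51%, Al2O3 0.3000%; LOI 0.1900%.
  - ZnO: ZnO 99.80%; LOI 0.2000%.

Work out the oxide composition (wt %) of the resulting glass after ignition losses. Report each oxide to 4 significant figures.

Glass mass = 548.7 kg (batch 562.0 − LOI 13.30).
Composition: ZnO 18.48%, Li2O 0.4226%, SrO 5.016%, SiO2 59.01%, Al2O3 17.07%

Mid-chain values are displayed with 4-significant-figure rounding in the printout — every computation holds full float precision from first step to last; every reported figure carries a single rounding; the derived quantities are carried from the batch weights on 548.7 kg of glass in full float precision (LOI, the totals, five oxide percentages, net glass mass, the yield) as written in problem or answer.
Per-oxide mass from batch:
  ZnO: 101.6·0.9980 = 101.4 kg
  Li2O: 51.42·0.04510 = 2.319 kg
  SrO: 39.24·0.7014 = 27.52 kg
  SiO2: 51.42·0.7798 + 285.1·0.9951 = 323.8 kg
  Al2O3: 84.65·0.9961 + 51.42·0.1653 + 285.1·0.003000 = 93.67 kg
LOI: 84.65·0.003900 + 39.24·0.2986 + 51.42·0.009800 + 285.1·0.001900 + 101.6·0.002000 = 13.30 kg
Resulting glass, batch − LOI: 562.0 − 13.30 = 548.7 kg (consistent with Σ oxide mass)
percent share: oxide ÷ glass, ×100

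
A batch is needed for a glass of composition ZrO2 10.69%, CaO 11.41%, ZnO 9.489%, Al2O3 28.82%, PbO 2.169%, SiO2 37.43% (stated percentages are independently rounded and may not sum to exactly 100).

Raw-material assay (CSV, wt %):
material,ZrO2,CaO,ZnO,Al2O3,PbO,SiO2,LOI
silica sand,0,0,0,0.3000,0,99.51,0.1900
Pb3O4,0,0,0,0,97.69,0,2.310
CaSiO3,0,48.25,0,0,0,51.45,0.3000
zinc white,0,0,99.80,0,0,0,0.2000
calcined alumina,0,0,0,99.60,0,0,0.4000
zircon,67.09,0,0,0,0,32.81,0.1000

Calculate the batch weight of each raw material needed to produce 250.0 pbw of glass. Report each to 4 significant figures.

Batch per 250.0 pbw glass:
  silica sand: 50.34 pbw
  Pb3O4: 5.551 pbw
  CaSiO3: 59.12 pbw
  zinc white: 23.77 pbw
  calcined alumina: 72.19 pbw
  zircon: 39.83 pbw
Total batch = 250.8 pbw; LOI loss = 0.7774 pbw; yield = 99.69%

Every computation keeps full float precision from start to finish; working values are shown, with 4-significant-figure rounding, when written out; each reported value is rounded just once. All derived quantities (LOI, totals, yield, glass mass, the six compositions) are computed in full precision from the batch weights for 250.0 pbw of glass precisely as stated by problem or answer.
Oxide mass targets, per 250.0 pbw glass:
  ZrO2: 10.69% × 250.0 = 26.72 pbw
  CaO: 11.41% × 250.0 = 28.52 pbw
  ZnO: 9.489% × 250.0 = 23.72 pbw
  Al2O3: 28.82% × 250.0 = 72.05 pbw
  PbO: 2.169% × 250.0 = 5.422 pbw
  SiO2: 37.43% × 250.0 = 93.58 pbw
A balance pass over the oxides, applying the batch weights above, against the basis in use (each sum matches its target mass up to rounding of the answer):
  ZrO2: 39.83·0.6709 = 26.72 pbw (target 26.72 pbw)
  CaO: 59.12·0.4825 = 28.53 pbw (target 28.52 pbw)
  ZnO: 23.77·0.9980 = 23.72 pbw (target 23.72 pbw)
  Al2O3: 50.34·0.003000 + 72.19·0.9960 = 72.05 pbw (target 72.05 pbw)
  PbO: 5.551·0.9769 = 5.423 pbw (target 5.422 pbw)
  SiO2: 50.34·0.9951 + 59.12·0.5145 + 39.83·0.3281 = 93.58 pbw (target 93.58 pbw)
Mass balance on the glass: batch Σ − ignition loss = 250.0 pbw (the targets, summed, come to 250.0 pbw; stated basis 250.0 pbw — a pure rounding effect).
Whole-batch sum: Σ batch = 250.8 pbw; LOI loss = Σ batch·LOI = 0.7774 pbw; yield: glass divided by total = 99.69%.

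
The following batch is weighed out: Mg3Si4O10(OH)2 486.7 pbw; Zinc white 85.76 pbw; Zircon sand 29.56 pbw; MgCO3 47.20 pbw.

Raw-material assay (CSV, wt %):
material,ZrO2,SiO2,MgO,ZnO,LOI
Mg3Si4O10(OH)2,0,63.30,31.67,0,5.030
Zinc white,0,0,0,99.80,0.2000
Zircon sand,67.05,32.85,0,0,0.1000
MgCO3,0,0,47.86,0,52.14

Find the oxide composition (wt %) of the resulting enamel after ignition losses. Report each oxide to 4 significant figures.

Glass mass = 599.9 pbw (batch 649.2 − LOI 49.29).
Composition: ZrO2 3.304%, SiO2 52.97%, MgO 29.46%, ZnO 14.27%

Working values are printed, with 4-significant-digit rounding, in the printout. Full precision is kept end to end. Each reported figure is rounded just once. All derived quantities (net glass mass, totals, ignition loss, the yield, four oxide percentages) are carried at exact precision starting from the weights on 599.9 pbw of glass exactly as printed in the problem or answer text.
Per-oxide mass from batch:
  ZrO2: 29.56·0.6705 = 19.82 pbw
  SiO2: 486.7·0.6330 + 29.56·0.3285 = 317.8 pbw
  MgO: 486.7·0.3167 + 47.20·0.4786 = 176.7 pbw
  ZnO: 85.76·0.9980 = 85.59 pbw
LOI: 486.7·0.05030 + 85.76·0.002000 + 29.56·0.001000 + 47.20·0.5214 = 49.29 pbw
The glass mass, total less LOI, = 649.2 − 49.29 = 599.9 pbw (consistent with Σ oxide mass)
each oxide over glass, ×100, is wt %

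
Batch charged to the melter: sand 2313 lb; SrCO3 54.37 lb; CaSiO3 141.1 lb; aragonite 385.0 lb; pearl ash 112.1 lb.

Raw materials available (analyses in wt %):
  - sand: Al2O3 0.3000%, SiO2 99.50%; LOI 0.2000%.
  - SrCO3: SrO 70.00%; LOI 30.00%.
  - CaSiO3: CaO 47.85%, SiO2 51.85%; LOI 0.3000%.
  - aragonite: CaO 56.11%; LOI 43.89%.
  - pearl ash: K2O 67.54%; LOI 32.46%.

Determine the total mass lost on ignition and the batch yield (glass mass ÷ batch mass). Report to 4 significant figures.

LOI loss = 226.7 lb; glass = 2779 lb; yield = 92.46%

Rounding to four significant figures extends to each mid-chain value as displayed — all arithmetic keeps full float precision at all times; exactly one rounding lands on every reported value — derived quantities are recomputed from the weighed amounts per 2779 lb of glass at full precision (LOI, the five compositions, net glass mass, the yield, the totals), exactly as shown in the question or the answer.
Material-by-material LOI:
  sand: 2313 × 0.002000 = 4.626 lb
  SrCO3: 54.37 × 0.3000 = 16.31 lb
  CaSiO3: 141.1 × 0.003000 = 0.4233 lb
  aragonite: 385.0 × 0.4389 = 169.0 lb
  pearl ash: 112.1 × 0.3246 = 36.39 lb
Total LOI = 226.7 lb
Glass = batch − LOI = 3006 − 226.7 = 2779 lb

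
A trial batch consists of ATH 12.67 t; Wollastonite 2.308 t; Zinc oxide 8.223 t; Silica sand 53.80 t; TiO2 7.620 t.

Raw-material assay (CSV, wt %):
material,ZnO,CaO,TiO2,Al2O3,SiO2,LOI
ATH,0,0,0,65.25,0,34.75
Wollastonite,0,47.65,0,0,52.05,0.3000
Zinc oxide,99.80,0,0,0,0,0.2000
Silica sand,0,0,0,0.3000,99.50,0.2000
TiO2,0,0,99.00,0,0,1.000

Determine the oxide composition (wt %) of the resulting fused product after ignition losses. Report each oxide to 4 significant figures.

Intermediates are displayed with 4-significant-digit rounding at each printed step — the whole derivation carries full float precision throughout; every reported number undergoes a single rounding. All derived quantities, which include yield, LOI, totals, the five compositions, net glass mass, are recomputed at exact precision, as given in the question or the answer, using the weight values at 80.01 t of glass.
Oxide masses out of the charge:
  ZnO: 8.223·0.9980 = 8.207 t
  CaO: 2.308·0.4765 = 1.100 t
  TiO2: 7.620·0.9900 = 7.544 t
  Al2O3: 12.67·0.6525 + 53.80·0.003000 = 8.429 t
  SiO2: 2.308·0.5205 + 53.80·0.9950 = 54.73 t
LOI: 12.67·0.3475 + 2.308·0.003000 + 8.223·0.002000 + 53.80·0.002000 + 7.620·0.01000 = 4.610 t
The glass mass, total less LOI, = 84.62 − 4.610 = 80.01 t (matching Σ of the oxides)
each wt % is 100 × oxide ÷ glass

Glass mass = 80.01 t (batch 84.62 − LOI 4.610).
Composition: ZnO 10.26%, CaO 1.375%, TiO2 9.428%, Al2O3 10.53%, SiO2 68.41%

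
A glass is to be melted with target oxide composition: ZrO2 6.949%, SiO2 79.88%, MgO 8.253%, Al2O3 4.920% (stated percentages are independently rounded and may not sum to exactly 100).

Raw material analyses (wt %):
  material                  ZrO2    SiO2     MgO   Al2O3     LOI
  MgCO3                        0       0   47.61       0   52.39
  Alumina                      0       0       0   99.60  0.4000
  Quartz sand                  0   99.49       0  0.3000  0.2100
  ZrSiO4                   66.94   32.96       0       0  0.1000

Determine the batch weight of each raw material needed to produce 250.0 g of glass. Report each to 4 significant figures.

Batch per 250.0 g glass:
  MgCO3: 43.34 g
  Alumina: 11.77 g
  Quartz sand: 192.1 g
  ZrSiO4: 25.95 g
Total batch = 273.2 g; LOI loss = 23.18 g; yield = 91.51%

Every computation keeps full precision at every stage — the intermediate values are shown, rounded to 4 significant digits, on the page. Each reported figure is rounded just once. All derived quantities, including four oxide percentages, LOI, the yield, totals, glass mass, are recomputed from the batch weights for 250.0 g of glass in full precision, exactly as shown in question or answer.
Per-oxide target masses for 250.0 g glass:
  ZrO2: 6.949% × 250.0 = 17.37 g
  SiO2: 79.88% × 250.0 = 199.7 g
  MgO: 8.253% × 250.0 = 20.63 g
  Al2O3: 4.920% × 250.0 = 12.30 g
A balance pass over the oxides, from the weights as reported, for the quoted basis mass (oxide sums agree with the targets exact up to rounding of places):
  ZrO2: 25.95·0.6694 = 17.37 g (target 17.37 g)
  SiO2: 192.1·0.9949 + 25.95·0.3296 = 199.7 g (target 199.7 g)
  MgO: 43.34·0.4761 = 20.63 g (target 20.63 g)
  Al2O3: 11.77·0.9960 + 192.1·0.003000 = 12.30 g (target 12.30 g)
The glass-mass cross-check: whole batch net of LOI = 250.0 g (oxide target masses add up to 250.0 g; versus the stated basis of 250.0 g — a pure rounding effect).
Whole-batch sum: Σ batch = 273.2 g; LOI removed, Σ of batch·LOI: 23.18 g; the yield ratio, glass ÷ batch: 91.51%.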